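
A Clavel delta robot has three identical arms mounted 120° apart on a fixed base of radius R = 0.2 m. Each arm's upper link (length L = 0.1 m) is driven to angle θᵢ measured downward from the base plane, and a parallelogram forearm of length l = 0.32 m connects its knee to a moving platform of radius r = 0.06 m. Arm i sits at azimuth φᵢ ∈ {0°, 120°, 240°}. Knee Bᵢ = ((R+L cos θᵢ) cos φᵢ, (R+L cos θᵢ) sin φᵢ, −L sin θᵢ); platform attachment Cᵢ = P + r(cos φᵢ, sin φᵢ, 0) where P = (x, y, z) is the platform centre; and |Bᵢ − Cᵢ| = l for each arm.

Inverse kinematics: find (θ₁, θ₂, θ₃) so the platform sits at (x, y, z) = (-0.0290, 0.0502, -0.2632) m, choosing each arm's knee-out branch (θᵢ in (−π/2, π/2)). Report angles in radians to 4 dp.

θ₁ = 0.6983, θ₂ = 0.0001, θ₃ = 0.6981

rotate P by −φ1: (-0.0290, 0.0502, -0.2632)
  A cos θ + B sin θ = C:  0.1690·cos θ + -0.2632·sin θ = -0.0398
  √(A²+B²)=0.3128;  θ1 = -1.0000+1.6983 ≈ 0.6983
rotate P by −φ2: (0.0580, 0.0000, -0.2632)
  A cos θ + B sin θ = C:  0.0820·cos θ + -0.2632·sin θ = 0.0820
  √(A²+B²)=0.2757;  θ2 = -1.2687+1.2688 ≈ 0.0001
φ3=240.0° → target in arm frame (-0.0290, -0.0502)
  e−x'=0.1690;  (l²−L²−(e−x')²−y'²−z²)/2L = -0.0397
  √(A²+B²)=0.3128;  θ3 = -1.0001+1.6982 ≈ 0.6981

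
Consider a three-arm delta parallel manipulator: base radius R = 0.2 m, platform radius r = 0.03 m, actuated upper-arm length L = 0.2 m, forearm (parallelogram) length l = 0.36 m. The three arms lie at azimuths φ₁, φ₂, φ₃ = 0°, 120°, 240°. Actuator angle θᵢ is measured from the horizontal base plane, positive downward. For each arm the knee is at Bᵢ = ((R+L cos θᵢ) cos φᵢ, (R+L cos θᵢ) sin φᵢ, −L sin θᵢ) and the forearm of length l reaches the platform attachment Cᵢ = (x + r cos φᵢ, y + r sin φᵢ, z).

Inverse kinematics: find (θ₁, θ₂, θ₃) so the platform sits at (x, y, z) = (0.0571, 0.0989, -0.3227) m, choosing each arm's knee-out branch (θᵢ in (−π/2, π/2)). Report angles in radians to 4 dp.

arm 1 (φ=0.0°): x'=0.0571, y'=0.0989
  A=0.1129, B=-0.3227, C=(l²−L²−A²−y'²−z²)/(2L)=-0.0927
  θ1 = atan2(B,A) + arccos(C/0.3419) = 0.6110
rotate P by −φ2: (0.0571, -0.0989, -0.3227)
  A=0.1129, B=-0.3227, C=(l²−L²−A²−y'²−z²)/(2L)=-0.0927
  √(A²+B²)=0.3419;  θ2 = -1.2342+1.8453 ≈ 0.6110
φ3=240.0° → target in arm frame (-0.1142, 0.0000)
  e−x'=0.2842;  (l²−L²−(e−x')²−y'²−z²)/2L = -0.2383
  γ=atan2(-0.3227,0.2842)=-0.8488;  ψ=arccos(-0.5541)=2.1581;  θ3=γ+ψ≈1.3093

θ₁ = 0.6110, θ₂ = 0.6110, θ₃ = 1.3093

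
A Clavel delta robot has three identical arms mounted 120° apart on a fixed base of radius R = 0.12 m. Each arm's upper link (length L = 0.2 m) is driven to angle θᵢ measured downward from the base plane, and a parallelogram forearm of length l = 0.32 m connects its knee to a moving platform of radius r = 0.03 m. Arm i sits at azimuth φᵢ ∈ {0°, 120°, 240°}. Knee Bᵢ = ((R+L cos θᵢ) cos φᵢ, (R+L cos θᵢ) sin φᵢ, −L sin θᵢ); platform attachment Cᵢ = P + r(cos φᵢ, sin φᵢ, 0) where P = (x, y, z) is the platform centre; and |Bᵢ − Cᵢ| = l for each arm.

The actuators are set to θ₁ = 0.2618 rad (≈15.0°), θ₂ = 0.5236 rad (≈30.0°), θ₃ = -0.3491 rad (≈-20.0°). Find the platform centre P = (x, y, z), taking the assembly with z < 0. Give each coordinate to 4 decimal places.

arm 1 at φ=0.0°: (R−r)+L cos θ1 = 0.2832;  O1 = (0.2832, 0.0000, -0.0518)
arm 2 at φ=120.0°: (R−r)+L cos θ2 = 0.2632;  O2 = (-0.1316, 0.2279, -0.1000)
arm 3 at φ=240.0°: (R−r)+L cos θ3 = 0.2779;  O3 = (-0.1390, -0.2407, 0.0684)
subtract pairs → two planes through P
linear system: -0.8296x+0.4559y = -0.0036−-0.0965z; -0.8443x+-0.4814y = -0.0009−0.2403z
Cramer: x(z) = 0.0028+0.0805z;  y(z) = -0.0029+0.3581z
sphere 1 gives Az²+Bz+C=0 with A=1.1347, B=0.0563, C=-0.0211;  B²−4AC=0.0988;  roots -0.1633, 0.1137;  negative root z = -0.1633
x = -0.0104, y = -0.0614

(-0.0104, -0.0614, -0.1633)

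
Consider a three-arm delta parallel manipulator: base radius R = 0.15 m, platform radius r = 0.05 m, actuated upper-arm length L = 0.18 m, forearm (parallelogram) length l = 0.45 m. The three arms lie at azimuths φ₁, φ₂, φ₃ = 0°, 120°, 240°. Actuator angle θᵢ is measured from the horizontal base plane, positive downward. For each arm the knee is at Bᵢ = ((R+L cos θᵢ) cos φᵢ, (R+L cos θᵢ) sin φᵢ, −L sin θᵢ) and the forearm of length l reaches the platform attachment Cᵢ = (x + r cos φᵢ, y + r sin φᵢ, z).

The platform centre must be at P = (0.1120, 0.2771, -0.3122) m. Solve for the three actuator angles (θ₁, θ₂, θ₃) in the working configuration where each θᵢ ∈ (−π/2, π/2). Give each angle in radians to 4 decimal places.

rotate P by −φ1: (0.1120, 0.2771, -0.3122)
  A=-0.0120, B=-0.3122, C=(l²−L²−A²−y'²−z²)/(2L)=-0.0119
  √(A²+B²)=0.3124;  θ1 = -1.6092+1.6090 ≈ -0.0002
arm 2 (φ=120.0°): x'=0.1840, y'=-0.2355
  A=-0.0840, B=-0.3122, C=(l²−L²−A²−y'²−z²)/(2L)=0.0280
  γ=atan2(-0.3122,-0.0840)=-1.8336;  ψ=arccos(0.0868)=1.4839;  θ2=γ+ψ≈-0.3496
φ3=240.0° → target in arm frame (-0.2960, -0.0416)
  A=0.3960, B=-0.3122, C=(l²−L²−A²−y'²−z²)/(2L)=-0.2386
  γ=atan2(-0.3122,0.3960)=-0.6676;  ψ=arccos(-0.4732)=2.0637;  θ3=γ+ψ≈1.3960

θ₁ = -0.0002, θ₂ = -0.3496, θ₃ = 1.3960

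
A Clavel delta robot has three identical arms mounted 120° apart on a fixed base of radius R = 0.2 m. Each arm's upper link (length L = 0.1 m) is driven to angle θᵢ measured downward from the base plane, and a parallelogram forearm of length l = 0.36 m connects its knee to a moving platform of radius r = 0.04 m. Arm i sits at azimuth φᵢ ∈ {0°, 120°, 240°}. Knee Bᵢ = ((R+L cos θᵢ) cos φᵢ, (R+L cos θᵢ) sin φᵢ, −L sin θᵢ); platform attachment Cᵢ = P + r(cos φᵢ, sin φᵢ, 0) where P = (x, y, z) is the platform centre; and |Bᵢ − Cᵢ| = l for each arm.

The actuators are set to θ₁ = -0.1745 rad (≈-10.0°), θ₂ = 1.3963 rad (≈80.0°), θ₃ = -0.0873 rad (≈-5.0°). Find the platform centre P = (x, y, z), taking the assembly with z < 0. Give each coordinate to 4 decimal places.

(0.0743, -0.1188, -0.2682)

arm 1 at φ=0.0°: ρ1 = 0.2585;  centre 1 = (0.2585, 0.0000, 0.0174)
φ2=120.0°: virtual centre (-0.0887, 0.1536, -0.0985), radius l
arm 3 at φ=240.0°: ρ3 = 0.2596;  centre 3 = (-0.1298, -0.2248, 0.0087)
eliminate P² terms by subtracting sphere 1 from 2 and 3
[-0.6943 0.3072 -0.2317]·P = -0.0260;  [-0.7766 -0.4497 -0.0173]·P = 0.0004
Cramer: x(z) = 0.0210-0.1988z;  y(z) = -0.0371+0.3049z
into |P−centre ₁|² = l²: 1.1325z² + 0.0371z + -0.0715 = 0;  Δ = 0.3254;  z = -0.2682 or 0.2355 → z<0 root = -0.2682
x = 0.0743, y = -0.1188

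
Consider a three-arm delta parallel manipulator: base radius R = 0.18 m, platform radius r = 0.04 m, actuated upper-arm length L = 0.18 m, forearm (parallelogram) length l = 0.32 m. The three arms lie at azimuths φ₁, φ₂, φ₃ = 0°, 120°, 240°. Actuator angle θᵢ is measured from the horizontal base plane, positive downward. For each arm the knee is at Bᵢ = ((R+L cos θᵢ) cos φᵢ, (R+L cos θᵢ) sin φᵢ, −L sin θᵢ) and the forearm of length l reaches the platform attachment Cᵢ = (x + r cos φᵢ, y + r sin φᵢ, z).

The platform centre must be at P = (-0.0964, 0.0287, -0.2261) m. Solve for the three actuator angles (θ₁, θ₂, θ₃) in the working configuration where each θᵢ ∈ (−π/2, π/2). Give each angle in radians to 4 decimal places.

φ1=0.0° → target in arm frame (-0.0964, 0.0287)
  A cos θ + B sin θ = C:  0.2364·cos θ + -0.2261·sin θ = -0.1051
  θ1 = atan2(B,A) + arccos(C/0.3271) = 1.1347
φ2=120.0° → target in arm frame (0.0731, 0.0691)
  A=0.0669, B=-0.2261, C=(l²−L²−A²−y'²−z²)/(2L)=0.0267
  θ2 = atan2(B,A) + arccos(C/0.2358) = 0.1743
φ3=240.0° → target in arm frame (0.0233, -0.0978)
  A=0.1167, B=-0.2261, C=(l²−L²−A²−y'²−z²)/(2L)=-0.0119
  θ3 = atan2(B,A) + arccos(C/0.2544) = 0.5233

θ₁ = 1.1347, θ₂ = 0.1743, θ₃ = 0.5233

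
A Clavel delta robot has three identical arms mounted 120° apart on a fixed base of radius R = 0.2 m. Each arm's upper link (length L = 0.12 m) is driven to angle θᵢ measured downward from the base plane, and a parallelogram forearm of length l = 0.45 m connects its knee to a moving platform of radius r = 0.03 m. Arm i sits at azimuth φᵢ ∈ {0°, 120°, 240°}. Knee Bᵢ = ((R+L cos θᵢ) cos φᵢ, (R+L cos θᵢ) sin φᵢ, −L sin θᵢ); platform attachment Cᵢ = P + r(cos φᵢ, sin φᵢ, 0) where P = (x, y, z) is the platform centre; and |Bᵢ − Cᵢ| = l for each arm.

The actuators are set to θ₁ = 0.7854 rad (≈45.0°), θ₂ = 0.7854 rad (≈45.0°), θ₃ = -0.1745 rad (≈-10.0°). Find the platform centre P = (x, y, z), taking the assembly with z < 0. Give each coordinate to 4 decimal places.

arm 1 at φ=0.0°: ρ1 = 0.2549;  centre 1 = (0.2549, 0.0000, -0.0849)
arm 2 at φ=120.0°: ρ2 = 0.2549;  centre 2 = (-0.1274, 0.2207, -0.0849)
φ3=240.0°: virtual centre (-0.1441, -0.2496, 0.0208), radius l
eliminate P² terms by subtracting sphere 1 from 2 and 3
linear system: -0.7646x+0.4414y = 0.0000−0.0000z; -0.7979x+-0.4991y = 0.0113−0.2114z
Cramer: x(z) = -0.0068+0.1271z;  y(z) = -0.0118+0.2202z
sphere 1 gives Az²+Bz+C=0 with A=1.0647, B=0.0980, C=-0.1267;  B²−4AC=0.5491;  roots -0.3940, 0.3020;  negative root z = -0.3940
x = -0.0569, y = -0.0986

(-0.0569, -0.0986, -0.3940)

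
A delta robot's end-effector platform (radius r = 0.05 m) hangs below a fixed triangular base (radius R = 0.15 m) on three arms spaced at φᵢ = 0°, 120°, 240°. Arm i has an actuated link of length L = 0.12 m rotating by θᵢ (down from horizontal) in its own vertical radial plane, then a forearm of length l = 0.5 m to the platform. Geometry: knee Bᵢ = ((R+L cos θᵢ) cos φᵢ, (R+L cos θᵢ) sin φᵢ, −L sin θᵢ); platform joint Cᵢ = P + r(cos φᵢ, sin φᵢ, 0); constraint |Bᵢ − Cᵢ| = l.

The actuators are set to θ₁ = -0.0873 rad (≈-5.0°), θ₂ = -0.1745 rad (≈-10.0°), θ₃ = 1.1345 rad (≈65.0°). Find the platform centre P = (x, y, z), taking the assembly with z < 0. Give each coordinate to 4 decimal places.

(0.1058, 0.2068, -0.4303)

centre 1 = (0.2195·cos0.0°, 0.2195·sin0.0°, 0.0105) = (0.2195, 0.0000, 0.0105)
centre 2 = (0.2182·cos120.0°, 0.2182·sin120.0°, 0.0208) = (-0.1091, 0.1889, 0.0208)
centre 3 = (0.1507·cos240.0°, 0.1507·sin240.0°, -0.1088) = (-0.0754, -0.1305, -0.1088)
subtract pairs → two planes through P
linear system: -0.6573x+0.3779y = -0.0003−0.0207z; -0.5898x+-0.2610y = -0.0138−-0.2384z
Cramer: x(z) = 0.0134-0.2147z;  y(z) = 0.0225-0.4283z
sphere 1 gives Az²+Bz+C=0 with A=1.2296, B=0.0483, C=-0.2069;  B²−4AC=1.0198;  roots -0.4303, 0.3910;  negative root z = -0.4303
x = 0.1058, y = 0.2068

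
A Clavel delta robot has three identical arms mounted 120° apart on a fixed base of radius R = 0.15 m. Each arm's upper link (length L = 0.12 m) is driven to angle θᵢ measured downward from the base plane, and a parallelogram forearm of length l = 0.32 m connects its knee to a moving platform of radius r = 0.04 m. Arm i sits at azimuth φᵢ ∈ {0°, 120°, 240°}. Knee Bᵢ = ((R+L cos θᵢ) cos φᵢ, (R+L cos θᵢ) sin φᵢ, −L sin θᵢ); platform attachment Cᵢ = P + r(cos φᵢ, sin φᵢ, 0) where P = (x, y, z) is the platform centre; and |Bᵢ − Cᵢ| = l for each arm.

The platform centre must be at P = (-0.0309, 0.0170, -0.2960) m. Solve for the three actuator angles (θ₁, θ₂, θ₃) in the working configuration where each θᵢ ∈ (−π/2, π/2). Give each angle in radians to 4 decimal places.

φ1=0.0° → target in arm frame (-0.0309, 0.0170)
  A=0.1409, B=-0.2960, C=(l²−L²−A²−y'²−z²)/(2L)=-0.0823
  √(A²+B²)=0.3278;  θ1 = -1.1265+1.8246 ≈ 0.6981
rotate P by −φ2: (0.0302, 0.0183, -0.2960)
  A cos θ + B sin θ = C:  0.0798·cos θ + -0.2960·sin θ = -0.0263
  √(A²+B²)=0.3066;  θ2 = -1.3074+1.6568 ≈ 0.3494
arm 3 (φ=240.0°): x'=0.0007, y'=-0.0353
  e−x'=0.1093;  (l²−L²−(e−x')²−y'²−z²)/2L = -0.0533
  θ3 = atan2(B,A) + arccos(C/0.3155) = 0.5235

θ₁ = 0.6981, θ₂ = 0.3494, θ₃ = 0.5235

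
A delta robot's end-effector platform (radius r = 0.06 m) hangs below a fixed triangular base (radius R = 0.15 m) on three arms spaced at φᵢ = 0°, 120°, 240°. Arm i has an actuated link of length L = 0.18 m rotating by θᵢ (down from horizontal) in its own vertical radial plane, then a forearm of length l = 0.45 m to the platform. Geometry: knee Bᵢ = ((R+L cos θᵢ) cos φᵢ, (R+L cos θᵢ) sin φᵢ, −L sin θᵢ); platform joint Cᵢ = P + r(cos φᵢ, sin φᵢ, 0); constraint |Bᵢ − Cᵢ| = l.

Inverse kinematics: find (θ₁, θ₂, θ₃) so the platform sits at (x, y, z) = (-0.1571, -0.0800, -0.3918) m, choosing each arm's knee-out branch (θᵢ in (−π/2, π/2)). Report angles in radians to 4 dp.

rotate P by −φ1: (-0.1571, -0.0800, -0.3918)
  A cos θ + B sin θ = C:  0.2471·cos θ + -0.3918·sin θ = -0.1413
  γ=atan2(-0.3918,0.2471)=-1.0081;  ψ=arccos(-0.3050)=1.8808;  θ1=γ+ψ≈0.8726
rotate P by −φ2: (0.0093, 0.1761, -0.3918)
  A=0.0807, B=-0.3918, C=(l²−L²−A²−y'²−z²)/(2L)=-0.0581
  √(A²+B²)=0.4000;  θ2 = -1.3676+1.7166 ≈ 0.3490
φ3=240.0° → target in arm frame (0.1478, -0.0961)
  A cos θ + B sin θ = C:  -0.0578·cos θ + -0.3918·sin θ = 0.0112
  θ3 = atan2(B,A) + arccos(C/0.3960) = -0.1748

θ₁ = 0.8726, θ₂ = 0.3490, θ₃ = -0.1748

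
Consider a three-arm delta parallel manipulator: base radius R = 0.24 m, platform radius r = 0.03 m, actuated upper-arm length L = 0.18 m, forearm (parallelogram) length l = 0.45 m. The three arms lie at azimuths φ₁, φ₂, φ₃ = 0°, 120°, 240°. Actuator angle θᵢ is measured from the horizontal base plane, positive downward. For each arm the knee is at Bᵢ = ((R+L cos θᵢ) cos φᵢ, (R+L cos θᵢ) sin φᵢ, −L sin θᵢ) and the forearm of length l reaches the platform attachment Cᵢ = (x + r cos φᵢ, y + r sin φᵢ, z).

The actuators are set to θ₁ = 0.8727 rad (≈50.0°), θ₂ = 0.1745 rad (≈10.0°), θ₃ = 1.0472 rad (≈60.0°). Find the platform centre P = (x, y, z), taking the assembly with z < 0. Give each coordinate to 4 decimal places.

O1 = (0.3257·cos0.0°, 0.3257·sin0.0°, -0.1379) = (0.3257, 0.0000, -0.1379)
arm 2 at φ=120.0°: (R−r)+L cos θ2 = 0.3873;  O2 = (-0.1936, 0.3354, -0.0313)
φ3=240.0°: virtual centre (-0.1500, -0.2598, -0.1559), radius l
eliminate P² terms by subtracting sphere 1 from 2 and 3
[-1.0387 0.6708 0.2133]·P = 0.0259;  [-0.9514 -0.5196 -0.0360]·P = -0.0108
Cramer: x(z) = -0.0053+0.0736z;  y(z) = 0.0304-0.2040z
sphere 1 gives Az²+Bz+C=0 with A=1.0470, B=0.2147, C=-0.0730;  B²−4AC=0.3519;  roots -0.3858, 0.1808;  negative root z = -0.3858
x = -0.0337, y = 0.1091

(-0.0337, 0.1091, -0.3858)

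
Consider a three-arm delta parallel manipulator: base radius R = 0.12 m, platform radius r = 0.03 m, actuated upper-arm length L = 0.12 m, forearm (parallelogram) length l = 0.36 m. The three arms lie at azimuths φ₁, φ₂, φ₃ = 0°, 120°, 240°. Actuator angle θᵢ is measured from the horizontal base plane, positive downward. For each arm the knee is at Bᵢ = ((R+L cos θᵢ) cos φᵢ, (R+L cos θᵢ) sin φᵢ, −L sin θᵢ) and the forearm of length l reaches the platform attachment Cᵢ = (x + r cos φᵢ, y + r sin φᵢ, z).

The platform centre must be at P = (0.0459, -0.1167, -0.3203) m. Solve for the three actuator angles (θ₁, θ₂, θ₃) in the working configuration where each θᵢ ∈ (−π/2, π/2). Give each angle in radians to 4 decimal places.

rotate P by −φ1: (0.0459, -0.1167, -0.3203)
  e−x'=0.0441;  (l²−L²−(e−x')²−y'²−z²)/2L = -0.0123
  γ=atan2(-0.3203,0.0441)=-1.4340;  ψ=arccos(-0.0381)=1.6089;  θ1=γ+ψ≈0.1749
rotate P by −φ2: (-0.1240, 0.0186, -0.3203)
  A cos θ + B sin θ = C:  0.2140·cos θ + -0.3203·sin θ = -0.1398
  γ=atan2(-0.3203,0.2140)=-0.9818;  ψ=arccos(-0.3628)=1.9421;  θ2=γ+ψ≈0.9603
arm 3 (φ=240.0°): x'=0.0781, y'=0.0981
  e−x'=0.0119;  (l²−L²−(e−x')²−y'²−z²)/2L = 0.0118
  θ3 = atan2(B,A) + arccos(C/0.3205) = 0.0001

θ₁ = 0.1749, θ₂ = 0.9603, θ₃ = 0.0001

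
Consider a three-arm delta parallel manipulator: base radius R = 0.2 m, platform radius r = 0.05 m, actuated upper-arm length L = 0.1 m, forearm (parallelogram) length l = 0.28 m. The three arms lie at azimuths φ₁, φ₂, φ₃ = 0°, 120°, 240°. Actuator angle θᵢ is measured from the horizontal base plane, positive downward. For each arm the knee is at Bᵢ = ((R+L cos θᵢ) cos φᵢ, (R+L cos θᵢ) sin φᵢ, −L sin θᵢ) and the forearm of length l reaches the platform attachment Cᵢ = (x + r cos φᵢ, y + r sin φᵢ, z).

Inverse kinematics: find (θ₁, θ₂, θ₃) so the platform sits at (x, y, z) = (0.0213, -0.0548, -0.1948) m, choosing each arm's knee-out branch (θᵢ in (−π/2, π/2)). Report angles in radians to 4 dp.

φ1=0.0° → target in arm frame (0.0213, -0.0548)
  A cos θ + B sin θ = C:  0.1287·cos θ + -0.1948·sin θ = 0.0544
  θ1 = atan2(B,A) + arccos(C/0.2335) = 0.3485
φ2=120.0° → target in arm frame (-0.0581, 0.0090)
  A=0.2081, B=-0.1948, C=(l²−L²−A²−y'²−z²)/(2L)=-0.0647
  θ2 = atan2(B,A) + arccos(C/0.2851) = 1.0473
rotate P by −φ3: (0.0368, 0.0458, -0.1948)
  e−x'=0.1132;  (l²−L²−(e−x')²−y'²−z²)/2L = 0.0777
  √(A²+B²)=0.2253;  θ3 = -1.0444+1.2187 ≈ 0.1743

θ₁ = 0.3485, θ₂ = 1.0473, θ₃ = 0.1743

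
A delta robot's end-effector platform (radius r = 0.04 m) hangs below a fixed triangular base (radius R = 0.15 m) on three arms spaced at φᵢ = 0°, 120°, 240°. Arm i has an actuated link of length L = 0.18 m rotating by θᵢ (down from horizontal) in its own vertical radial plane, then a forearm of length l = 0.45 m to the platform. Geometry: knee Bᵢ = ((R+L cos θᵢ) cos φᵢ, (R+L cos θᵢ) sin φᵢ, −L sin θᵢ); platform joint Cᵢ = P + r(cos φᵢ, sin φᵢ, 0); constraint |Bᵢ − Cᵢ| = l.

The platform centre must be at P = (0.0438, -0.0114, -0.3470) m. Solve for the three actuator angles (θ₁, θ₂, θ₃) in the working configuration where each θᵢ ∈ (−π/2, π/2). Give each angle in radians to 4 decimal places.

θ₁ = -0.1747, θ₂ = 0.1747, θ₃ = 0.0871

rotate P by −φ1: (0.0438, -0.0114, -0.3470)
  e−x'=0.0662;  (l²−L²−(e−x')²−y'²−z²)/2L = 0.1255
  √(A²+B²)=0.3533;  θ1 = -1.3823+1.2076 ≈ -0.1747
rotate P by −φ2: (-0.0318, -0.0322, -0.3470)
  A cos θ + B sin θ = C:  0.1418·cos θ + -0.3470·sin θ = 0.0793
  θ2 = atan2(B,A) + arccos(C/0.3748) = 0.1747
rotate P by −φ3: (-0.0120, 0.0436, -0.3470)
  A=0.1220, B=-0.3470, C=(l²−L²−A²−y'²−z²)/(2L)=0.0914
  √(A²+B²)=0.3678;  θ3 = -1.2326+1.3197 ≈ 0.0871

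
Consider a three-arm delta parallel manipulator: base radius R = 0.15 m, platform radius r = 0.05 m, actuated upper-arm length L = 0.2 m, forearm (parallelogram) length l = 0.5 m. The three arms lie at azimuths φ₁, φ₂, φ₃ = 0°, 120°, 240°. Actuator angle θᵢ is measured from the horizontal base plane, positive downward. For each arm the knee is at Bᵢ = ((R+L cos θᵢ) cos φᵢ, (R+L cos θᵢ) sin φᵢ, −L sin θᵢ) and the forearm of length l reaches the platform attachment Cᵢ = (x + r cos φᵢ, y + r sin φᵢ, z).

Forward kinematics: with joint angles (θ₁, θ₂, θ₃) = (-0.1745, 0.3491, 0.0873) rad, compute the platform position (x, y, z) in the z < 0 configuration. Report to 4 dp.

(0.0730, -0.0441, -0.4101)

arm 1 at φ=0.0°: ρ1 = 0.2970;  centre 1 = (0.2970, 0.0000, 0.0347)
centre 2 = (0.2879·cos120.0°, 0.2879·sin120.0°, -0.0684) = (-0.1440, 0.2494, -0.0684)
centre 3 = (0.2992·cos240.0°, 0.2992·sin240.0°, -0.0174) = (-0.1496, -0.2591, -0.0174)
subtract pairs → two planes through P
plane₁₂: -0.8819x+0.4987y+-0.2063z = -0.0018
det = 0.9025;  x = 0.0008+-0.1761z,  y = -0.0022+0.1022z
quadratic in z: (1.0415)z²+(0.0344)z+(-0.1611)=0, √Δ=0.8199 → z ∈ {-0.4101, 0.3771}; z = -0.4101 (taking z<0)
x = 0.0730, y = -0.0441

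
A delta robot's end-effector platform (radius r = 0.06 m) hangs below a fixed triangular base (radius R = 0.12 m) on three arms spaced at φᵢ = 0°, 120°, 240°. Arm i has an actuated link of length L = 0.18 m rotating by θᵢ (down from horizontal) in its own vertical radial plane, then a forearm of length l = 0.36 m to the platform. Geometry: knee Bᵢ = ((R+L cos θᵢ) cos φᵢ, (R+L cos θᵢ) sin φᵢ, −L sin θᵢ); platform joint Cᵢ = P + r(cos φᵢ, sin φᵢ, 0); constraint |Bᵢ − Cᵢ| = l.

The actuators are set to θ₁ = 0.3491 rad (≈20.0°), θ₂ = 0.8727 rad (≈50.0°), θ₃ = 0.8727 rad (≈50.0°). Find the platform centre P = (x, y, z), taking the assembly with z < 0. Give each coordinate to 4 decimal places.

centre 1 = (0.2291·cos0.0°, 0.2291·sin0.0°, -0.0616) = (0.2291, 0.0000, -0.0616)
centre 2 = (0.1757·cos120.0°, 0.1757·sin120.0°, -0.1379) = (-0.0878, 0.1522, -0.1379)
φ3=240.0°: virtual centre (-0.0878, -0.1522, -0.1379), radius l
subtract pairs → two planes through P
[-0.6340 0.3043 -0.1526]·P = -0.0064;  [-0.6340 -0.3043 -0.1526]·P = -0.0064
Cramer: x(z) = 0.0101-0.2408z;  y(z) = 0.0000+0.0000z
sphere 1 gives Az²+Bz+C=0 with A=1.0580, B=0.2286, C=-0.0778;  B²−4AC=0.3817;  roots -0.4000, 0.1839;  negative root z = -0.4000
x = 0.1064, y = 0.0000

(0.1064, 0.0000, -0.4000)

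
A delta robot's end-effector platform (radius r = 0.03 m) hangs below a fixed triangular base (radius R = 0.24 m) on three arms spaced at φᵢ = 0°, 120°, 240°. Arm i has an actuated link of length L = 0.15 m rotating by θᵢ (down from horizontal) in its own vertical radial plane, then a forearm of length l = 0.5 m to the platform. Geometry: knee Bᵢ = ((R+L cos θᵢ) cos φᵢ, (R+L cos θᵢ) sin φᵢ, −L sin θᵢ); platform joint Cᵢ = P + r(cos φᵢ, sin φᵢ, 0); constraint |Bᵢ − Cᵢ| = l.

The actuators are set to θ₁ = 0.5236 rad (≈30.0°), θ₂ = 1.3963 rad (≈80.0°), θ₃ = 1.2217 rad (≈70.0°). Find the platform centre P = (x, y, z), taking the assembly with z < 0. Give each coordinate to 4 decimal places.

(0.1200, -0.0241, -0.5234)

centre 1 = (0.3399·cos0.0°, 0.3399·sin0.0°, -0.0750) = (0.3399, 0.0000, -0.0750)
φ2=120.0°: virtual centre (-0.1180, 0.2044, -0.1477), radius l
φ3=240.0°: virtual centre (-0.1307, -0.2263, -0.1410), radius l
|centre ₂|²−|centre ₁|² = -0.0436;  |centre ₃|²−|centre ₁|² = -0.0330
plane₁₂: -0.9158x+0.4088y+-0.1454z = -0.0436
Cramer: x(z) = 0.0416-0.1498z;  y(z) = -0.0135+0.0201z
quadratic in z: (1.0229)z²+(0.2388)z+(-0.1552)=0, √Δ=0.8319 → z ∈ {-0.5234, 0.2899}; z = -0.5234 (taking z<0)
x = 0.1200, y = -0.0241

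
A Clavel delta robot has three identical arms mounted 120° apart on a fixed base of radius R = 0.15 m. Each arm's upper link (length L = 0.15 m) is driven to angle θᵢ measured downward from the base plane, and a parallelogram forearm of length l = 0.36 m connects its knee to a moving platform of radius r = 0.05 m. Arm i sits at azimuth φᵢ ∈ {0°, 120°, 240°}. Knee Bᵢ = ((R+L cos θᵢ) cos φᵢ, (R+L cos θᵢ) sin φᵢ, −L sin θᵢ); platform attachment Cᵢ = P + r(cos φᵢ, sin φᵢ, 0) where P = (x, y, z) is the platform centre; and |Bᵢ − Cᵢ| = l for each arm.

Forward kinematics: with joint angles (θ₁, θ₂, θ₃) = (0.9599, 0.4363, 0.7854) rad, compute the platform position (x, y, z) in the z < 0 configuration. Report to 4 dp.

(-0.0589, 0.0481, -0.3823)

arm 1 at φ=0.0°: ρ1 = 0.1860;  centre 1 = (0.1860, 0.0000, -0.1229)
centre 2 = (0.2359·cos120.0°, 0.2359·sin120.0°, -0.0634) = (-0.1180, 0.2043, -0.0634)
arm 3 at φ=240.0°: ρ3 = 0.2061;  centre 3 = (-0.1030, -0.1785, -0.1061)
|centre ₂|²−|centre ₁|² = 0.0100;  |centre ₃|²−|centre ₁|² = 0.0040
[-0.6080 0.4087 0.1190]·P = 0.0100;  [-0.5781 -0.3569 0.0336]·P = 0.0040
Cramer: x(z) = -0.0115+0.1240z;  y(z) = 0.0074-0.1067z
sphere 1 gives Az²+Bz+C=0 with A=1.0267, B=0.1952, C=-0.0754;  B²−4AC=0.3479;  roots -0.3823, 0.1922;  negative root z = -0.3823
x = -0.0589, y = 0.0481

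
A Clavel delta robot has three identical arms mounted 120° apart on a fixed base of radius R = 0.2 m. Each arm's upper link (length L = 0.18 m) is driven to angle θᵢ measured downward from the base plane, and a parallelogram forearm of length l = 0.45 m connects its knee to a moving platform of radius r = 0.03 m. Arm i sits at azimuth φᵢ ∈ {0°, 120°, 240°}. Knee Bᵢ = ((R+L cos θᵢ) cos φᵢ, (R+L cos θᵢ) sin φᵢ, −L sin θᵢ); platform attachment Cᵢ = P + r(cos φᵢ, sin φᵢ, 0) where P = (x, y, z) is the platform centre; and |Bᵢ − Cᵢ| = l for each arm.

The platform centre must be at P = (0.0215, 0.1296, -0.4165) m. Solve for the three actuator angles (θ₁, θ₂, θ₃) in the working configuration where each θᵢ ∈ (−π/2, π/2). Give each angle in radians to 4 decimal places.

θ₁ = 0.6109, θ₂ = 0.2621, θ₃ = 1.1347

arm 1 (φ=0.0°): x'=0.0215, y'=0.1296
  A cos θ + B sin θ = C:  0.1485·cos θ + -0.4165·sin θ = -0.1173
  θ1 = atan2(B,A) + arccos(C/0.4422) = 0.6109
arm 2 (φ=120.0°): x'=0.1015, y'=-0.0834
  A=0.0685, B=-0.4165, C=(l²−L²−A²−y'²−z²)/(2L)=-0.0417
  θ2 = atan2(B,A) + arccos(C/0.4221) = 0.2621
φ3=240.0° → target in arm frame (-0.1230, -0.0462)
  e−x'=0.2930;  (l²−L²−(e−x')²−y'²−z²)/2L = -0.2537
  γ=atan2(-0.4165,0.2930)=-0.9578;  ψ=arccos(-0.4983)=2.0924;  θ3=γ+ψ≈1.1347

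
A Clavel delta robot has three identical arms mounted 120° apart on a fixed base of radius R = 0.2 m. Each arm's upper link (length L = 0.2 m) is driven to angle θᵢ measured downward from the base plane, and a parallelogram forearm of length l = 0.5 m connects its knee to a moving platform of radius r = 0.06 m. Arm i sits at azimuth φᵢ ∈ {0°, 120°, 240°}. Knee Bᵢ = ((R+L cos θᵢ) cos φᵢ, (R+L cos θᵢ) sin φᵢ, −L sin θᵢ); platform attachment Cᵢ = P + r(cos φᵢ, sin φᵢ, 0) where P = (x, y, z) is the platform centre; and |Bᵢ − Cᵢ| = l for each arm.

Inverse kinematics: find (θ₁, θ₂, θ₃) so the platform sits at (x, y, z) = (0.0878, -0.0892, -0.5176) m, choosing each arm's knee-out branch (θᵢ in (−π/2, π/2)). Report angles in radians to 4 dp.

rotate P by −φ1: (0.0878, -0.0892, -0.5176)
  A cos θ + B sin θ = C:  0.0522·cos θ + -0.5176·sin θ = -0.1715
  √(A²+B²)=0.5202;  θ1 = -1.4703+1.9067 ≈ 0.4364
rotate P by −φ2: (-0.1211, -0.0314, -0.5176)
  e−x'=0.2611;  (l²−L²−(e−x')²−y'²−z²)/2L = -0.3177
  √(A²+B²)=0.5797;  θ2 = -1.1035+2.1509 ≈ 1.0473
φ3=240.0° → target in arm frame (0.0333, 0.1206)
  A=0.1067, B=-0.5176, C=(l²−L²−A²−y'²−z²)/(2L)=-0.2096
  √(A²+B²)=0.5285;  θ3 = -1.3676+1.9786 ≈ 0.6110

θ₁ = 0.4364, θ₂ = 1.0473, θ₃ = 0.6110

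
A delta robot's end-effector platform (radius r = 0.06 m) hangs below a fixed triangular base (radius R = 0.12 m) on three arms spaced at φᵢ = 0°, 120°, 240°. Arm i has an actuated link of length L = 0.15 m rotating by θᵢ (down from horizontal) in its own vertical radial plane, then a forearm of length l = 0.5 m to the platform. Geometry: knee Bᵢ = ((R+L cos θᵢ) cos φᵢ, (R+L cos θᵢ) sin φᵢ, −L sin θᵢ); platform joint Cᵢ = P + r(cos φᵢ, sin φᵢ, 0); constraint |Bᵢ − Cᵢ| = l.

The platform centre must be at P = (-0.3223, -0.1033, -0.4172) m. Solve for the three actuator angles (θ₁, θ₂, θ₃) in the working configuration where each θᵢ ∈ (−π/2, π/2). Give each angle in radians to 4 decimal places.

rotate P by −φ1: (-0.3223, -0.1033, -0.4172)
  e−x'=0.3823;  (l²−L²−(e−x')²−y'²−z²)/2L = -0.3446
  θ1 = atan2(B,A) + arccos(C/0.5659) = 1.3965
rotate P by −φ2: (0.0717, 0.3308, -0.4172)
  A cos θ + B sin θ = C:  -0.0117·cos θ + -0.4172·sin θ = -0.1870
  θ2 = atan2(B,A) + arccos(C/0.4174) = 0.4366
rotate P by −φ3: (0.2506, -0.2275, -0.4172)
  A=-0.1906, B=-0.4172, C=(l²−L²−A²−y'²−z²)/(2L)=-0.1154
  θ3 = atan2(B,A) + arccos(C/0.4587) = -0.1742

θ₁ = 1.3965, θ₂ = 0.4366, θ₃ = -0.1742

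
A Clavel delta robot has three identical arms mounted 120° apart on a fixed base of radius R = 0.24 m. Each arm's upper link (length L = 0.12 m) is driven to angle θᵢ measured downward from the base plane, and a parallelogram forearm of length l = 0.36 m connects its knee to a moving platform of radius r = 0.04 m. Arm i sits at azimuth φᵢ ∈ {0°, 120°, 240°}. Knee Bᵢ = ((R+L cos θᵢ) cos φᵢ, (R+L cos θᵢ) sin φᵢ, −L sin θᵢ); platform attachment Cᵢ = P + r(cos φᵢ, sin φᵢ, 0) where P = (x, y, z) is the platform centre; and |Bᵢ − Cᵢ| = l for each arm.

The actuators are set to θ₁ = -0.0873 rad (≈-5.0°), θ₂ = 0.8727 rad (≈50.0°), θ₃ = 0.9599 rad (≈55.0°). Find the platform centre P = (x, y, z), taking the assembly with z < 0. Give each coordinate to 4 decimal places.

(0.0803, 0.0077, -0.2584)

centre 1 = (0.3195·cos0.0°, 0.3195·sin0.0°, 0.0105) = (0.3195, 0.0000, 0.0105)
φ2=120.0°: virtual centre (-0.1386, 0.2400, -0.0919), radius l
arm 3 at φ=240.0°: (R−r)+L cos θ3 = 0.2688;  centre 3 = (-0.1344, -0.2328, -0.0983)
|centre ₂|²−|centre ₁|² = -0.0170;  |centre ₃|²−|centre ₁|² = -0.0203
plane₁₂: -0.9162x+0.4800y+-0.2048z = -0.0170
det = 0.8624;  x = 0.0204+-0.2316z,  y = 0.0037+-0.0155z
into |P−centre ₁|² = l²: 1.0539z² + 0.1175z + -0.0400 = 0;  Δ = 0.1825;  z = -0.2584 or 0.1469 → z<0 root = -0.2584
x = 0.0803, y = 0.0077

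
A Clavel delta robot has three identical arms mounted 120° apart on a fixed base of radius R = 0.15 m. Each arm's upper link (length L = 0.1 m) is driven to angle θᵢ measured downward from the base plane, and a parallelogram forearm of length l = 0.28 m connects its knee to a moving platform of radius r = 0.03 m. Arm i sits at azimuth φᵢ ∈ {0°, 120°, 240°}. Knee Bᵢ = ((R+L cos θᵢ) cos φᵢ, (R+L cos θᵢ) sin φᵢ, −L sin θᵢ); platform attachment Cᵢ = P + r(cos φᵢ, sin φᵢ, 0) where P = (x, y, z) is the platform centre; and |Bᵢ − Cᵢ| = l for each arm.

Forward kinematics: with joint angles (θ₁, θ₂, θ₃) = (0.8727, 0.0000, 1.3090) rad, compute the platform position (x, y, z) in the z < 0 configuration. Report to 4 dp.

(-0.0129, 0.1019, -0.2472)

φ1=0.0°: virtual centre (0.1843, 0.0000, -0.0766), radius l
arm 2 at φ=120.0°: e+L cos θ2 = 0.2200;  centre 2 = (-0.1100, 0.1905, 0.0000)
φ3=240.0°: virtual centre (-0.0729, -0.1263, -0.0966), radius l
subtract pairs → two planes through P
plane₁₂: -0.5886x+0.3811y+0.1532z = 0.0086
det = 0.3447;  x = 0.0039+0.0681z,  y = 0.0285+-0.2969z
quadratic in z: (1.0928)z²+(0.1117)z+(-0.0392)=0, √Δ=0.4287 → z ∈ {-0.2472, 0.1450}; z = -0.2472 (taking z<0)
x = -0.0129, y = 0.1019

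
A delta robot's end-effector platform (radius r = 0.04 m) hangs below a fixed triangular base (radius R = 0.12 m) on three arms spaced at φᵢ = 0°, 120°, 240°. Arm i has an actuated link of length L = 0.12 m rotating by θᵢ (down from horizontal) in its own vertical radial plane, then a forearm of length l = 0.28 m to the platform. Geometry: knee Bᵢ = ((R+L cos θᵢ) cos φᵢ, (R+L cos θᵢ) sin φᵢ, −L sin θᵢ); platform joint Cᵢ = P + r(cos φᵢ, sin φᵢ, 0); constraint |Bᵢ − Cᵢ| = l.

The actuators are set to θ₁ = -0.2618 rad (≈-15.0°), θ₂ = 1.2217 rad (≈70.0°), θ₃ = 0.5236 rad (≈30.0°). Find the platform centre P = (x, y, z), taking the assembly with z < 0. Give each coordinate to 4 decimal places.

(0.1183, -0.0783, -0.2263)

centre 1 = (0.1959·cos0.0°, 0.1959·sin0.0°, 0.0311) = (0.1959, 0.0000, 0.0311)
φ2=120.0°: virtual centre (-0.0605, 0.1048, -0.1128), radius l
arm 3 at φ=240.0°: (R−r)+L cos θ3 = 0.1839;  centre 3 = (-0.0920, -0.1593, -0.0600)
eliminate P² terms by subtracting sphere 1 from 2 and 3
linear system: -0.5129x+0.2097y = -0.0120−-0.2876z; -0.5757x+-0.3186y = -0.0019−-0.1821z
Cramer: x(z) = 0.0148-0.4569z;  y(z) = -0.0208+0.2542z
sphere 1 gives Az²+Bz+C=0 with A=1.2734, B=0.0928, C=-0.0442;  B²−4AC=0.2338;  roots -0.2263, 0.1534;  negative root z = -0.2263
x = 0.1183, y = -0.0783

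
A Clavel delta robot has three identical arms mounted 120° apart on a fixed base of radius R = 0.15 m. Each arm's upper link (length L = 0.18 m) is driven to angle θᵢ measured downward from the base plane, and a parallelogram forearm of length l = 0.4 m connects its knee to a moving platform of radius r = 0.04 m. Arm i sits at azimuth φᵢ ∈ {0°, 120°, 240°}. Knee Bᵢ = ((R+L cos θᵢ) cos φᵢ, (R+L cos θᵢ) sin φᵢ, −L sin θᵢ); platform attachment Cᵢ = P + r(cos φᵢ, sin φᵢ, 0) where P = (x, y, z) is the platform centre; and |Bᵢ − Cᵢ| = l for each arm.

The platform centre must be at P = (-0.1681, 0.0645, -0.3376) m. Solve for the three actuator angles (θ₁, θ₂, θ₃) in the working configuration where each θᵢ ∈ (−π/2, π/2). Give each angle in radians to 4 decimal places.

rotate P by −φ1: (-0.1681, 0.0645, -0.3376)
  A=0.2781, B=-0.3376, C=(l²−L²−A²−y'²−z²)/(2L)=-0.1885
  γ=atan2(-0.3376,0.2781)=-0.8817;  ψ=arccos(-0.4310)=2.0165;  θ1=γ+ψ≈1.1347
φ2=120.0° → target in arm frame (0.1399, 0.1133)
  A=-0.0299, B=-0.3376, C=(l²−L²−A²−y'²−z²)/(2L)=-0.0003
  θ2 = atan2(B,A) + arccos(C/0.3389) = -0.0874
φ3=240.0° → target in arm frame (0.0282, -0.1778)
  A cos θ + B sin θ = C:  0.0818·cos θ + -0.3376·sin θ = -0.0686
  θ3 = atan2(B,A) + arccos(C/0.3474) = 0.4365

θ₁ = 1.1347, θ₂ = -0.0874, θ₃ = 0.4365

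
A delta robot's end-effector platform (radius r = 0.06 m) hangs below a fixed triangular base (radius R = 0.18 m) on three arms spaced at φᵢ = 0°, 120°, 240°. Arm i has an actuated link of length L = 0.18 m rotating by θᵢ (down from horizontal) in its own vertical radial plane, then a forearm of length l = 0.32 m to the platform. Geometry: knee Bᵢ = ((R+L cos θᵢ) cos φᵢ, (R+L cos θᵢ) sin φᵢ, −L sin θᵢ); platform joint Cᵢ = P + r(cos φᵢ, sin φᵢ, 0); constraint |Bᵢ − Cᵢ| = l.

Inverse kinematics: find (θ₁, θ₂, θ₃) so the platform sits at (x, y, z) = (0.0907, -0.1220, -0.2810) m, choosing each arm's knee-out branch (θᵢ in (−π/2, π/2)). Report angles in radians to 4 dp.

θ₁ = 0.3492, θ₂ = 1.3965, θ₃ = 0.5239

arm 1 (φ=0.0°): x'=0.0907, y'=-0.1220
  e−x'=0.0293;  (l²−L²−(e−x')²−y'²−z²)/2L = -0.0686
  θ1 = atan2(B,A) + arccos(C/0.2825) = 0.3492
φ2=120.0° → target in arm frame (-0.1510, -0.0175)
  e−x'=0.2710;  (l²−L²−(e−x')²−y'²−z²)/2L = -0.2298
  √(A²+B²)=0.3904;  θ2 = -0.8035+2.2000 ≈ 1.3965
φ3=240.0° → target in arm frame (0.0603, 0.1395)
  A cos θ + B sin θ = C:  0.0597·cos θ + -0.2810·sin θ = -0.0889
  θ3 = atan2(B,A) + arccos(C/0.2873) = 0.5239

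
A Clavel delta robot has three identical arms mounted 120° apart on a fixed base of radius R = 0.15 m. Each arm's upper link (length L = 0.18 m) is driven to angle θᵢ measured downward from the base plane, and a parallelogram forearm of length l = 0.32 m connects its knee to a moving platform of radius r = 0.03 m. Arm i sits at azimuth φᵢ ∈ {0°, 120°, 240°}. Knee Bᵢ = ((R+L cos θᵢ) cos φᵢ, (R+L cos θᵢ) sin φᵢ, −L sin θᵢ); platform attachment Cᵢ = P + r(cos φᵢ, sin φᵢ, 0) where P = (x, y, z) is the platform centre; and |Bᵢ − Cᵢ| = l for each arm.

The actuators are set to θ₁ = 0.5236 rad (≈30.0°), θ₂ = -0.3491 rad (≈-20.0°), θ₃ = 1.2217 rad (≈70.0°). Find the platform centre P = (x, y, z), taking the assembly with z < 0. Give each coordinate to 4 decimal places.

centre 1 = (0.2759·cos0.0°, 0.2759·sin0.0°, -0.0900) = (0.2759, 0.0000, -0.0900)
arm 2 at φ=120.0°: ρ2 = 0.2891;  centre 2 = (-0.1446, 0.2504, 0.0616)
centre 3 = (0.1816·cos240.0°, 0.1816·sin240.0°, -0.1691) = (-0.0908, -0.1572, -0.1691)
subtract pairs → two planes through P
linear system: -0.8409x+0.5008y = 0.0032−0.3031z; -0.7333x+-0.3145y = -0.0226−-0.1583z
Cramer: x(z) = 0.0164+0.0254z;  y(z) = 0.0338-0.5626z
into |P−centre ₁|² = l²: 1.3172z² + 0.1287z + -0.0258 = 0;  Δ = 0.1525;  z = -0.1971 or 0.0994 → z<0 root = -0.1971
x = 0.0113, y = 0.1447

(0.0113, 0.1447, -0.1971)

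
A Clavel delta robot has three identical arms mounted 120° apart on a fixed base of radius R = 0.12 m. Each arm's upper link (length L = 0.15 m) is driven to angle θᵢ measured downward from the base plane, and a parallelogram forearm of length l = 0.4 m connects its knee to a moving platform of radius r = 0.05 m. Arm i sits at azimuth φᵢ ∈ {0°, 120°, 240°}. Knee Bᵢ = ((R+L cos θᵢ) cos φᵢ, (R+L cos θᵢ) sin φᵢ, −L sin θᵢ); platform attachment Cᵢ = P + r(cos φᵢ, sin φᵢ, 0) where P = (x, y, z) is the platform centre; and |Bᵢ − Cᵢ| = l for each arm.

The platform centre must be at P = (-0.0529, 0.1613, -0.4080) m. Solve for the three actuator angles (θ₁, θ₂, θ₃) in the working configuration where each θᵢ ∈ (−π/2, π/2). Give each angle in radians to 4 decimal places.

θ₁ = 0.8729, θ₂ = 0.0874, θ₃ = 1.0474

rotate P by −φ1: (-0.0529, 0.1613, -0.4080)
  A cos θ + B sin θ = C:  0.1229·cos θ + -0.4080·sin θ = -0.2336
  γ=atan2(-0.4080,0.1229)=-1.2782;  ψ=arccos(-0.5483)=2.1511;  θ1=γ+ψ≈0.8729
φ2=120.0° → target in arm frame (0.1661, -0.0348)
  A cos θ + B sin θ = C:  -0.0961·cos θ + -0.4080·sin θ = -0.1314
  √(A²+B²)=0.4192;  θ2 = -1.8022+1.8896 ≈ 0.0874
φ3=240.0° → target in arm frame (-0.1132, -0.1265)
  A=0.1832, B=-0.4080, C=(l²−L²−A²−y'²−z²)/(2L)=-0.2618
  γ=atan2(-0.4080,0.1832)=-1.1487;  ψ=arccos(-0.5853)=2.1960;  θ3=γ+ψ≈1.0474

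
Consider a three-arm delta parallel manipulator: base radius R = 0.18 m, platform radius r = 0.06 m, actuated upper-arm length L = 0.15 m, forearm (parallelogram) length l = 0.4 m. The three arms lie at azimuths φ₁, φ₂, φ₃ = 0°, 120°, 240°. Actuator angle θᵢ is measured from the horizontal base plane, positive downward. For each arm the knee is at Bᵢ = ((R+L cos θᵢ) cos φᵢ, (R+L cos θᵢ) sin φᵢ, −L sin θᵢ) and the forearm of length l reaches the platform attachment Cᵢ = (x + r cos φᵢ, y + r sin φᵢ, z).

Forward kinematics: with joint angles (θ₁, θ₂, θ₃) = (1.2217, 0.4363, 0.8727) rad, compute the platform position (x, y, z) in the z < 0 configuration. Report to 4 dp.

φ1=0.0°: virtual centre (0.1713, 0.0000, -0.1410), radius l
arm 2 at φ=120.0°: ρ2 = 0.2559;  S2 = (-0.1280, 0.2217, -0.0634)
S3 = (0.2164·cos240.0°, 0.2164·sin240.0°, -0.1149) = (-0.1082, -0.1874, -0.1149)
|S₂|²−|S₁|² = 0.0203;  |S₃|²−|S₁|² = 0.0108
[-0.5986 0.4433 0.1551]·P = 0.0203;  [-0.5590 -0.3748 0.0521]·P = 0.0108
det = 0.4722;  x = -0.0263+0.1720z,  y = 0.0103+-0.1176z
quadratic in z: (1.0434)z²+(0.2115)z+(-0.1010)=0, √Δ=0.6828 → z ∈ {-0.4285, 0.2258}; z = -0.4285 (taking z<0)
x = -0.1000, y = 0.0607

(-0.1000, 0.0607, -0.4285)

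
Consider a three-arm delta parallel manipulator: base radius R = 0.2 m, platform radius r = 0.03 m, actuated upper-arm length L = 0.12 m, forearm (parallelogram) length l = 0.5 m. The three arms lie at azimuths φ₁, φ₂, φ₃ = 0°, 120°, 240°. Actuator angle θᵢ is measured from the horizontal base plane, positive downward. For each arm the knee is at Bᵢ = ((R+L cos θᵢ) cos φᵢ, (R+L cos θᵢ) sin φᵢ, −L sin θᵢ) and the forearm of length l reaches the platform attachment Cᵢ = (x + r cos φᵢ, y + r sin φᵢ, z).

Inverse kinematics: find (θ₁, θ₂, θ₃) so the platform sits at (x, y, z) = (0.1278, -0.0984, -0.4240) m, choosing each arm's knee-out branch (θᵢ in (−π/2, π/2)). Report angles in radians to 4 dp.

θ₁ = -0.3495, θ₂ = 1.0468, θ₃ = 0.2616

φ1=0.0° → target in arm frame (0.1278, -0.0984)
  A cos θ + B sin θ = C:  0.0422·cos θ + -0.4240·sin θ = 0.1848
  γ=atan2(-0.4240,0.0422)=-1.4716;  ψ=arccos(0.4338)=1.1221;  θ1=γ+ψ≈-0.3495
arm 2 (φ=120.0°): x'=-0.1491, y'=-0.0615
  A cos θ + B sin θ = C:  0.3191·cos θ + -0.4240·sin θ = -0.2075
  θ2 = atan2(B,A) + arccos(C/0.5307) = 1.0468
rotate P by −φ3: (0.0213, 0.1599, -0.4240)
  e−x'=0.1487;  (l²−L²−(e−x')²−y'²−z²)/2L = 0.0340
  √(A²+B²)=0.4493;  θ3 = -1.2335+1.4951 ≈ 0.2616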